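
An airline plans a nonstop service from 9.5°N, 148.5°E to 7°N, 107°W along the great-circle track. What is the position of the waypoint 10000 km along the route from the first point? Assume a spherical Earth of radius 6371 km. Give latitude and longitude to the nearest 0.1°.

Write both endpoints as unit vectors p₁, p₂ with components (cos φ cos λ, cos φ sin λ, sin φ).
The central angle between the endpoints is δ = arccos(p₁·p₂) ≈ 1.798 rad (103.0°). The total great-circle distance is δ·R ≈ 1.798 × 6371 ≈ 11453 km, so the target fraction is f = 10000/11453 ≈ 0.873.
Interpolate at f ≈ 0.873 with slerp weights a = sin((1−f)δ)/sin δ ≈ 0.232, b = sin(fδ)/sin δ ≈ 1.026.
p = a·p₁ + b·p₂ ≈ (-0.493, -0.855, 0.163); φ = arcsin(p_z) ≈ 9.40°, λ = atan2(p_y, p_x) ≈ -119.98°.

≈ 9.4°N, 120.0°W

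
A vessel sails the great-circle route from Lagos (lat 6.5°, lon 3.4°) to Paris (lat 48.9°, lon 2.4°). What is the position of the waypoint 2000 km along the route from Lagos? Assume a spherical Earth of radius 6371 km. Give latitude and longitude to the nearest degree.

Convert each endpoint to a unit vector on the sphere (x = cos φ cos λ, y = cos φ sin λ, z = sin φ).
The central angle between the endpoints is δ = arccos(p₁·p₂) ≈ 0.740 rad (42.4°). The total great-circle distance is δ·R ≈ 0.740 × 6371 ≈ 4716 km, so the target fraction is f = 2000/4716 ≈ 0.424.
Interpolate at f ≈ 0.424 with slerp weights a = sin((1−f)δ)/sin δ ≈ 0.613, b = sin(fδ)/sin δ ≈ 0.458.
p = a·p₁ + b·p₂ ≈ (0.909, 0.049, 0.414); φ = arcsin(p_z) ≈ 24.48°, λ = atan2(p_y, p_x) ≈ 3.07°.

≈ lat 24°, lon 3°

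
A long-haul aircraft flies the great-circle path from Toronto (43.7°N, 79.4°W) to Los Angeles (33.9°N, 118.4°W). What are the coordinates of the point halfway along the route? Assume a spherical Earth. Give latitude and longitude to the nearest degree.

The haversine formula gives a central angle δ ≈ 0.552 rad (31.6°) between the endpoints.
Interpolate at f = 1/2 with slerp weights a = sin((1−f)δ)/sin δ ≈ 0.520, b = sin(fδ)/sin δ ≈ 0.520.
p = a·p₁ + b·p₂ ≈ (-0.136, -0.749, 0.649); φ = arcsin(p_z) ≈ 40.45°, λ = atan2(p_y, p_x) ≈ -100.30°.

≈ 40°N, 100°W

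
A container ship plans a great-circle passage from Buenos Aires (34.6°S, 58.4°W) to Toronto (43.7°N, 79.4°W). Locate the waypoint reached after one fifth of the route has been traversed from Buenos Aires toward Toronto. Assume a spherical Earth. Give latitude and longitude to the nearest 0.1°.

≈ 19.0°S, 62.8°W

Write both endpoints as unit vectors p₁, p₂ with components (cos φ cos λ, cos φ sin λ, sin φ).
The central angle between the endpoints is δ = arccos(p₁·p₂) ≈ 1.407 rad (80.6°).
Interpolate at f = 1/5 with slerp weights a = sin((1−f)δ)/sin δ ≈ 0.915, b = sin(fδ)/sin δ ≈ 0.281.
p = a·p₁ + b·p₂ ≈ (0.432, -0.841, -0.325); φ = arcsin(p_z) ≈ -18.96°, λ = atan2(p_y, p_x) ≈ -62.82°.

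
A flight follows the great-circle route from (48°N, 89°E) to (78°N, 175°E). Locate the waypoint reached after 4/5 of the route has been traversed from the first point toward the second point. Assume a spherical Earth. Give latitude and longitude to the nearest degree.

≈ (76°N, 136°E)

The haversine formula gives a central angle δ ≈ 0.743 rad (42.6°) between the endpoints.
Interpolate at f = 4/5 with slerp weights a = sin((1−f)δ)/sin δ ≈ 0.219, b = sin(fδ)/sin δ ≈ 0.828.
p = a·p₁ + b·p₂ ≈ (-0.169, 0.161, 0.972); φ = arcsin(p_z) ≈ 76.49°, λ = atan2(p_y, p_x) ≈ 136.30°.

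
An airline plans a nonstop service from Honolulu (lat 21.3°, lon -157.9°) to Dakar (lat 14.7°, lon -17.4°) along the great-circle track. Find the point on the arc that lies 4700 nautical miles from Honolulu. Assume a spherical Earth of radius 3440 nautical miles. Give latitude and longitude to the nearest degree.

From cos δ = sin φ₁ sin φ₂ + cos φ₁ cos φ₂ cos Δλ, the central angle is δ ≈ 2.218 rad (127.1°). The total great-circle distance is δ·R ≈ 2.218 × 3440 ≈ 7631 nmi, so the target fraction is f = 4700/7631 ≈ 0.616.
Interpolate at f ≈ 0.616 with slerp weights a = sin((1−f)δ)/sin δ ≈ 0.944, b = sin(fδ)/sin δ ≈ 1.228.
p = a·p₁ + b·p₂ ≈ (0.319, -0.686, 0.654); φ = arcsin(p_z) ≈ 40.87°, λ = atan2(p_y, p_x) ≈ -65.09°.

≈ lat 41°, lon -65°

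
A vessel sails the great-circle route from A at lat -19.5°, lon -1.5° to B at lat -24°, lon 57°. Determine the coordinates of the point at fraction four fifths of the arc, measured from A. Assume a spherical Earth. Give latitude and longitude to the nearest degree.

Write both endpoints as unit vectors p₁, p₂ with components (cos φ cos λ, cos φ sin λ, sin φ).
The central angle between the endpoints is δ = arccos(p₁·p₂) ≈ 0.945 rad (54.1°).
Interpolate at f = 4/5 with slerp weights a = sin((1−f)δ)/sin δ ≈ 0.232, b = sin(fδ)/sin δ ≈ 0.846.
p = a·p₁ + b·p₂ ≈ (0.640, 0.643, -0.422); φ = arcsin(p_z) ≈ -24.94°, λ = atan2(p_y, p_x) ≈ 45.14°.

≈ lat -25°, lon 45°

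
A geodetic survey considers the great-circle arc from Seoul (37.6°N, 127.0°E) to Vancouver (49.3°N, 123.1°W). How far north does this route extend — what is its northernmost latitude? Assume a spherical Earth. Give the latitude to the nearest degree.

The great circle lies in the plane with unit normal n̂ = (p₁ × p₂)/|p₁ × p₂|.
Here n̂_z ≈ +0.507; the vertex latitude is φ_max = arccos|n̂_z| ≈ 59.5°.

≈ 60°N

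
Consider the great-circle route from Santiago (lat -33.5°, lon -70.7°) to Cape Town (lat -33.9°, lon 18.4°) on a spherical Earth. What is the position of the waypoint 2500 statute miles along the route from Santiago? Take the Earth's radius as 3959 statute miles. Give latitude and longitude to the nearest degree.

Write both endpoints as unit vectors p₁, p₂ with components (cos φ cos λ, cos φ sin λ, sin φ).
The central angle between the endpoints is δ = arccos(p₁·p₂) ≈ 1.246 rad (71.4°). The total great-circle distance is δ·R ≈ 1.246 × 3959 ≈ 4935 mi, so the target fraction is f = 2500/4935 ≈ 0.507.
Interpolate at f ≈ 0.507 with slerp weights a = sin((1−f)δ)/sin δ ≈ 0.609, b = sin(fδ)/sin δ ≈ 0.623.
p = a·p₁ + b·p₂ ≈ (0.658, -0.316, -0.683); φ = arcsin(p_z) ≈ -43.10°, λ = atan2(p_y, p_x) ≈ -25.63°.

≈ lat -43°, lon -26°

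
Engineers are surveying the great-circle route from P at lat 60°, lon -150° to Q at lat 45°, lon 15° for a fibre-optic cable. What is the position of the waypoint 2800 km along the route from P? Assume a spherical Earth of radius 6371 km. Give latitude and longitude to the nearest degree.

≈ lat 83°, lon -108°

Convert each endpoint to a unit vector on the sphere (x = cos φ cos λ, y = cos φ sin λ, z = sin φ).
The central angle between the endpoints is δ = arccos(p₁·p₂) ≈ 1.297 rad (74.3°). The total great-circle distance is δ·R ≈ 1.297 × 6371 ≈ 8260 km, so the target fraction is f = 2800/8260 ≈ 0.339.
Interpolate at f ≈ 0.339 with slerp weights a = sin((1−f)δ)/sin δ ≈ 0.785, b = sin(fδ)/sin δ ≈ 0.442.
p = a·p₁ + b·p₂ ≈ (-0.038, -0.115, 0.993); φ = arcsin(p_z) ≈ 83.02°, λ = atan2(p_y, p_x) ≈ -108.28°.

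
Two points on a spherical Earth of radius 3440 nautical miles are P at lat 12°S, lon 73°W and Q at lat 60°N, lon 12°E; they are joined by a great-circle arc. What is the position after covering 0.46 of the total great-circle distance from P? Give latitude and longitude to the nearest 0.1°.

≈ lat 26.8°N, lon 49.5°W

Write both endpoints as unit vectors p₁, p₂ with components (cos φ cos λ, cos φ sin λ, sin φ).
The central angle between the endpoints is δ = arccos(p₁·p₂) ≈ 1.709 rad (97.9°).
Interpolate at f = 0.46 with slerp weights a = sin((1−f)δ)/sin δ ≈ 0.805, b = sin(fδ)/sin δ ≈ 0.714.
p = a·p₁ + b·p₂ ≈ (0.580, -0.679, 0.451); φ = arcsin(p_z) ≈ 26.82°, λ = atan2(p_y, p_x) ≈ -49.50°.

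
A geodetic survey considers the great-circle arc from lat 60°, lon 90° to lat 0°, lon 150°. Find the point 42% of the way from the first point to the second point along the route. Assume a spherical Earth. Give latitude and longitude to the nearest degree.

≈ lat 38°, lon 127°

Convert each endpoint to a unit vector on the sphere (x = cos φ cos λ, y = cos φ sin λ, z = sin φ).
The central angle between the endpoints is δ = arccos(p₁·p₂) ≈ 1.318 rad (75.5°).
Interpolate at f = 0.42 with slerp weights a = sin((1−f)δ)/sin δ ≈ 0.715, b = sin(fδ)/sin δ ≈ 0.543.
p = a·p₁ + b·p₂ ≈ (-0.470, 0.629, 0.619); φ = arcsin(p_z) ≈ 38.25°, λ = atan2(p_y, p_x) ≈ 126.79°.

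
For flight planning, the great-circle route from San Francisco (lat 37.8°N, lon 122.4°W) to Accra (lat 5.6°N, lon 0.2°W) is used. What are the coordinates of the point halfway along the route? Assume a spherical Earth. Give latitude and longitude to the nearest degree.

≈ lat 39°N, lon 50°W

Write both endpoints as unit vectors p₁, p₂ with components (cos φ cos λ, cos φ sin λ, sin φ).
The central angle between the endpoints is δ = arccos(p₁·p₂) ≈ 1.938 rad (111.1°).
Interpolate at f = 1/2 with slerp weights a = sin((1−f)δ)/sin δ ≈ 0.883, b = sin(fδ)/sin δ ≈ 0.883.
p = a·p₁ + b·p₂ ≈ (0.505, -0.592, 0.628); φ = arcsin(p_z) ≈ 38.87°, λ = atan2(p_y, p_x) ≈ -49.55°.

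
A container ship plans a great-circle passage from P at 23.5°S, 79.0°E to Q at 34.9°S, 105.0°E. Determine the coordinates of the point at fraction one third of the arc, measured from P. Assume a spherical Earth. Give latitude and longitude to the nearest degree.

Write both endpoints as unit vectors p₁, p₂ with components (cos φ cos λ, cos φ sin λ, sin φ).
The central angle between the endpoints is δ = arccos(p₁·p₂) ≈ 0.441 rad (25.3°).
Interpolate at f = 1/3 with slerp weights a = sin((1−f)δ)/sin δ ≈ 0.679, b = sin(fδ)/sin δ ≈ 0.343.
p = a·p₁ + b·p₂ ≈ (0.046, 0.883, -0.467); φ = arcsin(p_z) ≈ -27.84°, λ = atan2(p_y, p_x) ≈ 87.02°.

≈ 28°S, 87°E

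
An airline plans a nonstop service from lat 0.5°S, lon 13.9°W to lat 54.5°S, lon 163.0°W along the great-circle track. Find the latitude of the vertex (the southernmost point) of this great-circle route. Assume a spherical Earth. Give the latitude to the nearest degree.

The great circle lies in the plane with unit normal n̂ = (p₁ × p₂)/|p₁ × p₂|.
Here n̂_z ≈ -0.342; the vertex latitude is φ_max = arccos|n̂_z| ≈ 70.0°.

≈ 70°S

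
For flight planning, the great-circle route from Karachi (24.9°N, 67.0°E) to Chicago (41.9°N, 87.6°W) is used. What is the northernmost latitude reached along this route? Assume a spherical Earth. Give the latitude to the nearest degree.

≈ 72°N

The great circle lies in the plane with unit normal n̂ = (p₁ × p₂)/|p₁ × p₂|.
Here n̂_z ≈ -0.307; the vertex latitude is φ_max = arccos|n̂_z| ≈ 72.1°.
Check via Clairaut: cos φ_max = |cos φ₁| · sin C = cos(24.9°)·sin(19.8°) ≈ 0.307, again giving ≈ 72.1°.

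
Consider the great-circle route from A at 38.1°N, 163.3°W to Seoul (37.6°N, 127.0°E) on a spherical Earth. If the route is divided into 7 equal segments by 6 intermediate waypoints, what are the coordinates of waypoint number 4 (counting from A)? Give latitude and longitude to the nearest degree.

≈ 43°N, 156°E

The haversine formula gives a central angle δ ≈ 0.936 rad (53.6°) between the endpoints.
Interpolate at f = 4/7 with slerp weights a = sin((1−f)δ)/sin δ ≈ 0.485, b = sin(fδ)/sin δ ≈ 0.633.
p = a·p₁ + b·p₂ ≈ (-0.667, 0.291, 0.686); φ = arcsin(p_z) ≈ 43.28°, λ = atan2(p_y, p_x) ≈ 156.45°.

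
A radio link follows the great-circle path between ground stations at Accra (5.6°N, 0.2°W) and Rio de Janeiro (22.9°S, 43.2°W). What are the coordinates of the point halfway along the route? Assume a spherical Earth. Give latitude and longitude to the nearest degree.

≈ 9°S, 21°W

Convert each endpoint to a unit vector on the sphere (x = cos φ cos λ, y = cos φ sin λ, z = sin φ).
The central angle between the endpoints is δ = arccos(p₁·p₂) ≈ 0.886 rad (50.8°).
Interpolate at f = 1/2 with slerp weights a = sin((1−f)δ)/sin δ ≈ 0.553, b = sin(fδ)/sin δ ≈ 0.553.
p = a·p₁ + b·p₂ ≈ (0.922, -0.351, -0.161); φ = arcsin(p_z) ≈ -9.28°, λ = atan2(p_y, p_x) ≈ -20.83°.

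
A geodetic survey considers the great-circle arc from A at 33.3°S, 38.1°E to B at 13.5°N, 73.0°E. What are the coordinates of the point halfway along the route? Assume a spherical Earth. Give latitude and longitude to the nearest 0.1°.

Convert each endpoint to a unit vector on the sphere (x = cos φ cos λ, y = cos φ sin λ, z = sin φ).
The central angle between the endpoints is δ = arccos(p₁·p₂) ≈ 1.002 rad (57.4°).
Interpolate at f = 1/2 with slerp weights a = sin((1−f)δ)/sin δ ≈ 0.570, b = sin(fδ)/sin δ ≈ 0.570.
p = a·p₁ + b·p₂ ≈ (0.537, 0.824, -0.180); φ = arcsin(p_z) ≈ -10.36°, λ = atan2(p_y, p_x) ≈ 56.91°.

≈ 10.4°S, 56.9°E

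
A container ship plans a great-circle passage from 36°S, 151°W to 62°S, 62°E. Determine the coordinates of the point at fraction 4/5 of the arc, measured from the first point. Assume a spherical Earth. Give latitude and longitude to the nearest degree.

≈ 74°S, 89°E

From cos δ = sin φ₁ sin φ₂ + cos φ₁ cos φ₂ cos Δλ, the central angle is δ ≈ 1.369 rad (78.4°).
Interpolate at f = 4/5 with slerp weights a = sin((1−f)δ)/sin δ ≈ 0.276, b = sin(fδ)/sin δ ≈ 0.907.
p = a·p₁ + b·p₂ ≈ (0.005, 0.268, -0.963); φ = arcsin(p_z) ≈ -74.46°, λ = atan2(p_y, p_x) ≈ 88.99°.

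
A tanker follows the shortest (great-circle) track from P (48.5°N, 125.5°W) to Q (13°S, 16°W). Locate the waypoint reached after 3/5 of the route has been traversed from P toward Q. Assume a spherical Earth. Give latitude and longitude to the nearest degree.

≈ (20°N, 47°W)

From cos δ = sin φ₁ sin φ₂ + cos φ₁ cos φ₂ cos Δλ, the central angle is δ ≈ 1.965 rad (112.6°).
Interpolate at f = 3/5 with slerp weights a = sin((1−f)δ)/sin δ ≈ 0.766, b = sin(fδ)/sin δ ≈ 1.001.
p = a·p₁ + b·p₂ ≈ (0.643, -0.682, 0.349); φ = arcsin(p_z) ≈ 20.41°, λ = atan2(p_y, p_x) ≈ -46.71°.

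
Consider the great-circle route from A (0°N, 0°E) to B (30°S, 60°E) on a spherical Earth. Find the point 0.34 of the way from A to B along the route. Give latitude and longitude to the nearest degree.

≈ (12°S, 18°E)

Convert each endpoint to a unit vector on the sphere (x = cos φ cos λ, y = cos φ sin λ, z = sin φ).
The central angle between the endpoints is δ = arccos(p₁·p₂) ≈ 1.123 rad (64.3°).
Interpolate at f = 0.34 with slerp weights a = sin((1−f)δ)/sin δ ≈ 0.749, b = sin(fδ)/sin δ ≈ 0.413.
p = a·p₁ + b·p₂ ≈ (0.928, 0.310, -0.207); φ = arcsin(p_z) ≈ -11.93°, λ = atan2(p_y, p_x) ≈ 18.47°.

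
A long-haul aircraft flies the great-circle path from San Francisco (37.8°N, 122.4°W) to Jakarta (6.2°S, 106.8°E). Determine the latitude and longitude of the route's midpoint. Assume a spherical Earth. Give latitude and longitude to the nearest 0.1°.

Convert each endpoint to a unit vector on the sphere (x = cos φ cos λ, y = cos φ sin λ, z = sin φ).
The central angle between the endpoints is δ = arccos(p₁·p₂) ≈ 2.189 rad (125.4°).
Interpolate at f = 1/2 with slerp weights a = sin((1−f)δ)/sin δ ≈ 1.090, b = sin(fδ)/sin δ ≈ 1.090.
p = a·p₁ + b·p₂ ≈ (-0.775, 0.310, 0.551); φ = arcsin(p_z) ≈ 33.41°, λ = atan2(p_y, p_x) ≈ 158.18°.

≈ 33.4°N, 158.2°E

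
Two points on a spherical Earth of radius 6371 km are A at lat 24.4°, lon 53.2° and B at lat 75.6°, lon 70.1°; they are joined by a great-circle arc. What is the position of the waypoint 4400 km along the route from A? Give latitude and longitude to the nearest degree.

≈ lat 64°, lon 61°

The haversine formula gives a central angle δ ≈ 0.906 rad (51.9°) between the endpoints. The total great-circle distance is δ·R ≈ 0.906 × 6371 ≈ 5773 km, so the target fraction is f = 4400/5773 ≈ 0.762.
Interpolate at f ≈ 0.762 with slerp weights a = sin((1−f)δ)/sin δ ≈ 0.272, b = sin(fδ)/sin δ ≈ 0.809.
p = a·p₁ + b·p₂ ≈ (0.217, 0.387, 0.896); φ = arcsin(p_z) ≈ 63.65°, λ = atan2(p_y, p_x) ≈ 60.78°.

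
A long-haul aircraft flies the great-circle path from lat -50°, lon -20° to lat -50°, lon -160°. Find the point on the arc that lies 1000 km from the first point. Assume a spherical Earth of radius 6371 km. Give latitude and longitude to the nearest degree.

≈ lat -58°, lon -27°

From cos δ = sin φ₁ sin φ₂ + cos φ₁ cos φ₂ cos Δλ, the central angle is δ ≈ 1.297 rad (74.3°). The total great-circle distance is δ·R ≈ 1.297 × 6371 ≈ 8264 km, so the target fraction is f = 1000/8264 ≈ 0.121.
Interpolate at f ≈ 0.121 with slerp weights a = sin((1−f)δ)/sin δ ≈ 0.944, b = sin(fδ)/sin δ ≈ 0.162.
p = a·p₁ + b·p₂ ≈ (0.472, -0.243, -0.847); φ = arcsin(p_z) ≈ -57.93°, λ = atan2(p_y, p_x) ≈ -27.26°.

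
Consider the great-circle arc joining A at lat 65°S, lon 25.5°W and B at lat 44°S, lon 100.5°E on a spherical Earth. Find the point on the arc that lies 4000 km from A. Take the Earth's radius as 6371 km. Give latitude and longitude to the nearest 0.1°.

≈ lat 67.2°S, lon 73.6°E

Convert each endpoint to a unit vector on the sphere (x = cos φ cos λ, y = cos φ sin λ, z = sin φ).
The central angle between the endpoints is δ = arccos(p₁·p₂) ≈ 1.103 rad (63.2°). The total great-circle distance is δ·R ≈ 1.103 × 6371 ≈ 7027 km, so the target fraction is f = 4000/7027 ≈ 0.569.
Interpolate at f ≈ 0.569 with slerp weights a = sin((1−f)δ)/sin δ ≈ 0.513, b = sin(fδ)/sin δ ≈ 0.658.
p = a·p₁ + b·p₂ ≈ (0.109, 0.372, -0.922); φ = arcsin(p_z) ≈ -67.18°, λ = atan2(p_y, p_x) ≈ 73.64°.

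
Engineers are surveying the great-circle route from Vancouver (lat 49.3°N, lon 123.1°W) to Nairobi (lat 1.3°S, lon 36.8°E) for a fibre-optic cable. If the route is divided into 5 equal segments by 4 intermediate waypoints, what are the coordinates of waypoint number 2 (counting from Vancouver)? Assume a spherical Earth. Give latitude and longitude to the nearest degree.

From cos δ = sin φ₁ sin φ₂ + cos φ₁ cos φ₂ cos Δλ, the central angle is δ ≈ 2.252 rad (129.0°).
Interpolate at f = 2/5 with slerp weights a = sin((1−f)δ)/sin δ ≈ 1.256, b = sin(fδ)/sin δ ≈ 1.009.
p = a·p₁ + b·p₂ ≈ (0.360, -0.082, 0.929); φ = arcsin(p_z) ≈ 68.32°, λ = atan2(p_y, p_x) ≈ -12.84°.

≈ lat 68°N, lon 13°W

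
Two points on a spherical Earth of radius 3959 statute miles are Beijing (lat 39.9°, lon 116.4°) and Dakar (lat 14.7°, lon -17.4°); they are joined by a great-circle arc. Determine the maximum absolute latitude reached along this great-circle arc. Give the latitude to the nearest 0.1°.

The great circle lies in the plane with unit normal n̂ = (p₁ × p₂)/|p₁ × p₂|.
Here n̂_z ≈ -0.572; the vertex latitude is φ_max = arccos|n̂_z| ≈ 55.1°.

≈ 55.1°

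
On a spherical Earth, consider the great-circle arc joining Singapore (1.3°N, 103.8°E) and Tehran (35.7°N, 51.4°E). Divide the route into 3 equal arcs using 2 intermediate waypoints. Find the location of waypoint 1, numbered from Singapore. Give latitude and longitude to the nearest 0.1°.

From cos δ = sin φ₁ sin φ₂ + cos φ₁ cos φ₂ cos Δλ, the central angle is δ ≈ 1.037 rad (59.4°).
Interpolate at f = 1/3 with slerp weights a = sin((1−f)δ)/sin δ ≈ 0.741, b = sin(fδ)/sin δ ≈ 0.394.
p = a·p₁ + b·p₂ ≈ (0.023, 0.969, 0.246); φ = arcsin(p_z) ≈ 14.27°, λ = atan2(p_y, p_x) ≈ 88.65°.

≈ 14.3°N, 88.7°E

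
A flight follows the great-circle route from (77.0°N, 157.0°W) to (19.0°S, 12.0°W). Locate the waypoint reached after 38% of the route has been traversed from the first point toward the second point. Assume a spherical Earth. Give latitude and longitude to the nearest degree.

The haversine formula gives a central angle δ ≈ 2.085 rad (119.4°) between the endpoints.
Interpolate at f = 0.38 with slerp weights a = sin((1−f)δ)/sin δ ≈ 1.104, b = sin(fδ)/sin δ ≈ 0.817.
p = a·p₁ + b·p₂ ≈ (0.527, -0.258, 0.810); φ = arcsin(p_z) ≈ 54.06°, λ = atan2(p_y, p_x) ≈ -26.05°.

≈ (54°N, 26°W)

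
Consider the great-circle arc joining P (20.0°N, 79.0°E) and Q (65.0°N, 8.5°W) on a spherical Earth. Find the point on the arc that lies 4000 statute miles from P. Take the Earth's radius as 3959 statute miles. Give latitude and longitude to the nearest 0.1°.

≈ (63.4°N, 21.4°E)

Write both endpoints as unit vectors p₁, p₂ with components (cos φ cos λ, cos φ sin λ, sin φ).
The central angle between the endpoints is δ = arccos(p₁·p₂) ≈ 1.237 rad (70.9°). The total great-circle distance is δ·R ≈ 1.237 × 3959 ≈ 4899 mi, so the target fraction is f = 4000/4899 ≈ 0.817.
Interpolate at f ≈ 0.817 with slerp weights a = sin((1−f)δ)/sin δ ≈ 0.238, b = sin(fδ)/sin δ ≈ 0.896.
p = a·p₁ + b·p₂ ≈ (0.417, 0.164, 0.894); φ = arcsin(p_z) ≈ 63.36°, λ = atan2(p_y, p_x) ≈ 21.42°.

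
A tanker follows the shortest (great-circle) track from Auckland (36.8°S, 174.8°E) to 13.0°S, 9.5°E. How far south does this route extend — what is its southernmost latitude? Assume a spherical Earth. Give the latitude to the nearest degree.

The great circle lies in the plane with unit normal n̂ = (p₁ × p₂)/|p₁ × p₂|.
Here n̂_z ≈ -0.252; the vertex latitude is φ_max = arccos|n̂_z| ≈ 75.4°.

≈ 75°S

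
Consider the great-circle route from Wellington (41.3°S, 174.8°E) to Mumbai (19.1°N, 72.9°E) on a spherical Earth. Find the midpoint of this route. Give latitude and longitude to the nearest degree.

≈ 17°S, 116°E

Convert each endpoint to a unit vector on the sphere (x = cos φ cos λ, y = cos φ sin λ, z = sin φ).
The central angle between the endpoints is δ = arccos(p₁·p₂) ≈ 1.942 rad (111.2°).
Interpolate at f = 1/2 with slerp weights a = sin((1−f)δ)/sin δ ≈ 0.886, b = sin(fδ)/sin δ ≈ 0.886.
p = a·p₁ + b·p₂ ≈ (-0.416, 0.860, -0.295); φ = arcsin(p_z) ≈ -17.14°, λ = atan2(p_y, p_x) ≈ 115.84°.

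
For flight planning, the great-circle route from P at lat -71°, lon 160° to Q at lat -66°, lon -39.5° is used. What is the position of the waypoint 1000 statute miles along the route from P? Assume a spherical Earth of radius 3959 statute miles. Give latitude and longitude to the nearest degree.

≈ lat -84°, lon -169°

Write both endpoints as unit vectors p₁, p₂ with components (cos φ cos λ, cos φ sin λ, sin φ).
The central angle between the endpoints is δ = arccos(p₁·p₂) ≈ 0.739 rad (42.4°). The total great-circle distance is δ·R ≈ 0.739 × 3959 ≈ 2927 mi, so the target fraction is f = 1000/2927 ≈ 0.342.
Interpolate at f ≈ 0.342 with slerp weights a = sin((1−f)δ)/sin δ ≈ 0.694, b = sin(fδ)/sin δ ≈ 0.371.
p = a·p₁ + b·p₂ ≈ (-0.096, -0.019, -0.995); φ = arcsin(p_z) ≈ -84.39°, λ = atan2(p_y, p_x) ≈ -168.99°.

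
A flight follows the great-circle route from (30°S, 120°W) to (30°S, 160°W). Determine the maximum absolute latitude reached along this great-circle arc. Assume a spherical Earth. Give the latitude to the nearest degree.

≈ 32°S

The great circle lies in the plane with unit normal n̂ = (p₁ × p₂)/|p₁ × p₂|.
Here n̂_z ≈ -0.852; the vertex latitude is φ_max = arccos|n̂_z| ≈ 31.6°.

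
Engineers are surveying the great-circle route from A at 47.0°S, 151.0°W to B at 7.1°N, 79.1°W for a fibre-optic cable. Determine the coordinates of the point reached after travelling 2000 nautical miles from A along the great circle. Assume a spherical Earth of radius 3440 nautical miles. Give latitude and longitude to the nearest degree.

Write both endpoints as unit vectors p₁, p₂ with components (cos φ cos λ, cos φ sin λ, sin φ).
The central angle between the endpoints is δ = arccos(p₁·p₂) ≈ 1.451 rad (83.1°). The total great-circle distance is δ·R ≈ 1.451 × 3440 ≈ 4990 nmi, so the target fraction is f = 2000/4990 ≈ 0.401.
Interpolate at f ≈ 0.401 with slerp weights a = sin((1−f)δ)/sin δ ≈ 0.769, b = sin(fδ)/sin δ ≈ 0.553.
p = a·p₁ + b·p₂ ≈ (-0.355, -0.793, -0.494); φ = arcsin(p_z) ≈ -29.63°, λ = atan2(p_y, p_x) ≈ -114.11°.

≈ 30°S, 114°W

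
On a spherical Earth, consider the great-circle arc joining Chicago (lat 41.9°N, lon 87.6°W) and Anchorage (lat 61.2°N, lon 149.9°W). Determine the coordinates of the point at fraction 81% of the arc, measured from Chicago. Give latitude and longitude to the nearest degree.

Convert each endpoint to a unit vector on the sphere (x = cos φ cos λ, y = cos φ sin λ, z = sin φ).
The central angle between the endpoints is δ = arccos(p₁·p₂) ≈ 0.720 rad (41.2°).
Interpolate at f = 0.81 with slerp weights a = sin((1−f)δ)/sin δ ≈ 0.207, b = sin(fδ)/sin δ ≈ 0.835.
p = a·p₁ + b·p₂ ≈ (-0.342, -0.356, 0.870); φ = arcsin(p_z) ≈ 60.46°, λ = atan2(p_y, p_x) ≈ -133.85°.

≈ lat 60°N, lon 134°W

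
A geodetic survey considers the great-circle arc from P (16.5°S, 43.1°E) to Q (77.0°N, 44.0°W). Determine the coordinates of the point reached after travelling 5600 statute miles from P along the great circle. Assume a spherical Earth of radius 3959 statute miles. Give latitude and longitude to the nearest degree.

≈ (61°N, 14°E)

Write both endpoints as unit vectors p₁, p₂ with components (cos φ cos λ, cos φ sin λ, sin φ).
The central angle between the endpoints is δ = arccos(p₁·p₂) ≈ 1.840 rad (105.4°). The total great-circle distance is δ·R ≈ 1.840 × 3959 ≈ 7284 mi, so the target fraction is f = 5600/7284 ≈ 0.769.
Interpolate at f ≈ 0.769 with slerp weights a = sin((1−f)δ)/sin δ ≈ 0.428, b = sin(fδ)/sin δ ≈ 1.025.
p = a·p₁ + b·p₂ ≈ (0.465, 0.120, 0.877); φ = arcsin(p_z) ≈ 61.26°, λ = atan2(p_y, p_x) ≈ 14.49°.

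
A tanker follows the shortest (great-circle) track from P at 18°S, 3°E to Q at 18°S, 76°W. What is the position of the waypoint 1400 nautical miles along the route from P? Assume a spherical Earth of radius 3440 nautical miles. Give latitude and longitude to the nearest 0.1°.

≈ 22.1°S, 21.5°W

The haversine formula gives a central angle δ ≈ 1.299 rad (74.4°) between the endpoints. The total great-circle distance is δ·R ≈ 1.299 × 3440 ≈ 4470 nmi, so the target fraction is f = 1400/4470 ≈ 0.313.
Interpolate at f ≈ 0.313 with slerp weights a = sin((1−f)δ)/sin δ ≈ 0.808, b = sin(fδ)/sin δ ≈ 0.411.
p = a·p₁ + b·p₂ ≈ (0.862, -0.339, -0.377); φ = arcsin(p_z) ≈ -22.13°, λ = atan2(p_y, p_x) ≈ -21.46°.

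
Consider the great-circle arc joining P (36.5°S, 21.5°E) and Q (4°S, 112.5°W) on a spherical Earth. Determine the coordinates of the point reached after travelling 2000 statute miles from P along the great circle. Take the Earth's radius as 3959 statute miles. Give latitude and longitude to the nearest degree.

Write both endpoints as unit vectors p₁, p₂ with components (cos φ cos λ, cos φ sin λ, sin φ).
The central angle between the endpoints is δ = arccos(p₁·p₂) ≈ 2.112 rad (121.0°). The total great-circle distance is δ·R ≈ 2.112 × 3959 ≈ 8363 mi, so the target fraction is f = 2000/8363 ≈ 0.239.
Interpolate at f ≈ 0.239 with slerp weights a = sin((1−f)δ)/sin δ ≈ 1.166, b = sin(fδ)/sin δ ≈ 0.565.
p = a·p₁ + b·p₂ ≈ (0.657, -0.177, -0.733); φ = arcsin(p_z) ≈ -47.15°, λ = atan2(p_y, p_x) ≈ -15.08°.

≈ (47°S, 15°W)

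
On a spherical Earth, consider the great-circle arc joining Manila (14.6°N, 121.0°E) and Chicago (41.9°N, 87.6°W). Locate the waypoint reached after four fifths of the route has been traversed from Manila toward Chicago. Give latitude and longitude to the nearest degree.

≈ (60°N, 112°W)

The haversine formula gives a central angle δ ≈ 2.053 rad (117.6°) between the endpoints.
Interpolate at f = 4/5 with slerp weights a = sin((1−f)δ)/sin δ ≈ 0.451, b = sin(fδ)/sin δ ≈ 1.126.
p = a·p₁ + b·p₂ ≈ (-0.190, -0.464, 0.866); φ = arcsin(p_z) ≈ 59.95°, λ = atan2(p_y, p_x) ≈ -112.24°.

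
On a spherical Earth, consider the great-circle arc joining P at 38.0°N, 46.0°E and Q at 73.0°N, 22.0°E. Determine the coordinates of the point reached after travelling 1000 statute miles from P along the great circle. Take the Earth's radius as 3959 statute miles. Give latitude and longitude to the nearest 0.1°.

≈ 52.1°N, 41.4°E

From cos δ = sin φ₁ sin φ₂ + cos φ₁ cos φ₂ cos Δλ, the central angle is δ ≈ 0.645 rad (36.9°). The total great-circle distance is δ·R ≈ 0.645 × 3959 ≈ 2553 mi, so the target fraction is f = 1000/2553 ≈ 0.392.
Interpolate at f ≈ 0.392 with slerp weights a = sin((1−f)δ)/sin δ ≈ 0.636, b = sin(fδ)/sin δ ≈ 0.416.
p = a·p₁ + b·p₂ ≈ (0.461, 0.406, 0.789); φ = arcsin(p_z) ≈ 52.11°, λ = atan2(p_y, p_x) ≈ 41.38°.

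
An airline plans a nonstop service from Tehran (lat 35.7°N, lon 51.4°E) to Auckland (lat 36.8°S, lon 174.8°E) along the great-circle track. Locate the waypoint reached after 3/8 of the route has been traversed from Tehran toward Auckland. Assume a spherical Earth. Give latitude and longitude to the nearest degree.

Convert each endpoint to a unit vector on the sphere (x = cos φ cos λ, y = cos φ sin λ, z = sin φ).
The central angle between the endpoints is δ = arccos(p₁·p₂) ≈ 2.357 rad (135.0°).
Interpolate at f = 3/8 with slerp weights a = sin((1−f)δ)/sin δ ≈ 1.408, b = sin(fδ)/sin δ ≈ 1.094.
p = a·p₁ + b·p₂ ≈ (-0.159, 0.973, 0.166); φ = arcsin(p_z) ≈ 9.58°, λ = atan2(p_y, p_x) ≈ 99.28°.

≈ lat 10°N, lon 99°E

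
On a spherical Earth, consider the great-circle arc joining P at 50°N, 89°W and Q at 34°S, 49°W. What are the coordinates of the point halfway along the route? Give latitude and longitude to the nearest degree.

≈ 8°N, 66°W

Write both endpoints as unit vectors p₁, p₂ with components (cos φ cos λ, cos φ sin λ, sin φ).
The central angle between the endpoints is δ = arccos(p₁·p₂) ≈ 1.591 rad (91.2°).
Interpolate at f = 1/2 with slerp weights a = sin((1−f)δ)/sin δ ≈ 0.714, b = sin(fδ)/sin δ ≈ 0.714.
p = a·p₁ + b·p₂ ≈ (0.397, -0.906, 0.148); φ = arcsin(p_z) ≈ 8.50°, λ = atan2(p_y, p_x) ≈ -66.36°.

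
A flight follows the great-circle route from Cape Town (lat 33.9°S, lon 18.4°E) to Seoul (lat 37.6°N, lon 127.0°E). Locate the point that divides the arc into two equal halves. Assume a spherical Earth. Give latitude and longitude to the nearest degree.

Convert each endpoint to a unit vector on the sphere (x = cos φ cos λ, y = cos φ sin λ, z = sin φ).
The central angle between the endpoints is δ = arccos(p₁·p₂) ≈ 2.153 rad (123.4°).
Interpolate at f = 1/2 with slerp weights a = sin((1−f)δ)/sin δ ≈ 1.054, b = sin(fδ)/sin δ ≈ 1.054.
p = a·p₁ + b·p₂ ≈ (0.328, 0.943, 0.055); φ = arcsin(p_z) ≈ 3.17°, λ = atan2(p_y, p_x) ≈ 70.85°.

≈ lat 3°N, lon 71°E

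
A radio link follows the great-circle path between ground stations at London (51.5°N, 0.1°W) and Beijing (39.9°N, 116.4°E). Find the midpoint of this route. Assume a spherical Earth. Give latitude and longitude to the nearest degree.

≈ (62°N, 68°E)

Convert each endpoint to a unit vector on the sphere (x = cos φ cos λ, y = cos φ sin λ, z = sin φ).
The central angle between the endpoints is δ = arccos(p₁·p₂) ≈ 1.278 rad (73.2°).
Interpolate at f = 1/2 with slerp weights a = sin((1−f)δ)/sin δ ≈ 0.623, b = sin(fδ)/sin δ ≈ 0.623.
p = a·p₁ + b·p₂ ≈ (0.175, 0.427, 0.887); φ = arcsin(p_z) ≈ 62.49°, λ = atan2(p_y, p_x) ≈ 67.70°.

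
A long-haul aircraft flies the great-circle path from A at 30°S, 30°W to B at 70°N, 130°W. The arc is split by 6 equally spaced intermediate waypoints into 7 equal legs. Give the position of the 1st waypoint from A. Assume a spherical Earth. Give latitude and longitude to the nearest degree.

Convert each endpoint to a unit vector on the sphere (x = cos φ cos λ, y = cos φ sin λ, z = sin φ).
The central angle between the endpoints is δ = arccos(p₁·p₂) ≈ 2.119 rad (121.4°).
Interpolate at f = 1/7 with slerp weights a = sin((1−f)δ)/sin δ ≈ 1.137, b = sin(fδ)/sin δ ≈ 0.349.
p = a·p₁ + b·p₂ ≈ (0.776, -0.584, -0.240); φ = arcsin(p_z) ≈ -13.89°, λ = atan2(p_y, p_x) ≈ -36.96°.

≈ 14°S, 37°W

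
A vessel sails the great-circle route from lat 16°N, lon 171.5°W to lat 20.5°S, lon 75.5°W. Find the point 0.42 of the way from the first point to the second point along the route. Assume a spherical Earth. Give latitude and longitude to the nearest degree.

≈ lat 0°N, lon 132°W

From cos δ = sin φ₁ sin φ₂ + cos φ₁ cos φ₂ cos Δλ, the central angle is δ ≈ 1.763 rad (101.0°).
Interpolate at f = 0.42 with slerp weights a = sin((1−f)δ)/sin δ ≈ 0.869, b = sin(fδ)/sin δ ≈ 0.687.
p = a·p₁ + b·p₂ ≈ (-0.665, -0.747, -0.001); φ = arcsin(p_z) ≈ -0.06°, λ = atan2(p_y, p_x) ≈ -131.70°.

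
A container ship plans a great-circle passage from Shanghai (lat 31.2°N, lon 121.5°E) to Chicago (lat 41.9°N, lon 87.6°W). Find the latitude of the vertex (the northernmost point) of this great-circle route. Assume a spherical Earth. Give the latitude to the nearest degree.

The great circle lies in the plane with unit normal n̂ = (p₁ × p₂)/|p₁ × p₂|.
Here n̂_z ≈ +0.317; the vertex latitude is φ_max = arccos|n̂_z| ≈ 71.5°.

≈ 72°N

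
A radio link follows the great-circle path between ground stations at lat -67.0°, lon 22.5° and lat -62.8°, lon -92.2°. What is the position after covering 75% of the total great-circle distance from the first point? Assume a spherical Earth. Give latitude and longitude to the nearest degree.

≈ lat -71°, lon -75°

From cos δ = sin φ₁ sin φ₂ + cos φ₁ cos φ₂ cos Δλ, the central angle is δ ≈ 0.732 rad (41.9°).
Interpolate at f = 0.75 with slerp weights a = sin((1−f)δ)/sin δ ≈ 0.272, b = sin(fδ)/sin δ ≈ 0.781.
p = a·p₁ + b·p₂ ≈ (0.085, -0.316, -0.945); φ = arcsin(p_z) ≈ -70.91°, λ = atan2(p_y, p_x) ≈ -75.01°.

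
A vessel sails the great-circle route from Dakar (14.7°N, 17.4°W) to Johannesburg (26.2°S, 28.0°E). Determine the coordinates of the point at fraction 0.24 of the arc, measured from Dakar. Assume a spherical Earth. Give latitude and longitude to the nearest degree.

≈ (5°N, 7°W)

Write both endpoints as unit vectors p₁, p₂ with components (cos φ cos λ, cos φ sin λ, sin φ).
The central angle between the endpoints is δ = arccos(p₁·p₂) ≈ 1.050 rad (60.2°).
Interpolate at f = 0.24 with slerp weights a = sin((1−f)δ)/sin δ ≈ 0.825, b = sin(fδ)/sin δ ≈ 0.287.
p = a·p₁ + b·p₂ ≈ (0.990, -0.118, 0.083); φ = arcsin(p_z) ≈ 4.73°, λ = atan2(p_y, p_x) ≈ -6.78°.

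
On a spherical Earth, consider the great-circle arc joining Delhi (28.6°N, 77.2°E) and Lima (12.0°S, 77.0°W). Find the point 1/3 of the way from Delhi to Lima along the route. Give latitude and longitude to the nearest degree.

Convert each endpoint to a unit vector on the sphere (x = cos φ cos λ, y = cos φ sin λ, z = sin φ).
The central angle between the endpoints is δ = arccos(p₁·p₂) ≈ 2.632 rad (150.8°).
Interpolate at f = 1/3 with slerp weights a = sin((1−f)δ)/sin δ ≈ 2.014, b = sin(fδ)/sin δ ≈ 1.575.
p = a·p₁ + b·p₂ ≈ (0.738, 0.223, 0.637); φ = arcsin(p_z) ≈ 39.53°, λ = atan2(p_y, p_x) ≈ 16.81°.

≈ 40°N, 17°E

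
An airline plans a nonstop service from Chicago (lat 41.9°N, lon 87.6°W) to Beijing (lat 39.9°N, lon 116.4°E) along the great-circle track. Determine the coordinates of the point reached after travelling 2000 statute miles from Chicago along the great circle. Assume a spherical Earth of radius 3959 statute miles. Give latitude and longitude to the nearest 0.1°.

≈ lat 67.9°N, lon 111.4°W

Write both endpoints as unit vectors p₁, p₂ with components (cos φ cos λ, cos φ sin λ, sin φ).
The central angle between the endpoints is δ = arccos(p₁·p₂) ≈ 1.664 rad (95.4°). The total great-circle distance is δ·R ≈ 1.664 × 3959 ≈ 6589 mi, so the target fraction is f = 2000/6589 ≈ 0.304.
Interpolate at f ≈ 0.304 with slerp weights a = sin((1−f)δ)/sin δ ≈ 0.920, b = sin(fδ)/sin δ ≈ 0.486.
p = a·p₁ + b·p₂ ≈ (-0.137, -0.350, 0.926); φ = arcsin(p_z) ≈ 67.89°, λ = atan2(p_y, p_x) ≈ -111.37°.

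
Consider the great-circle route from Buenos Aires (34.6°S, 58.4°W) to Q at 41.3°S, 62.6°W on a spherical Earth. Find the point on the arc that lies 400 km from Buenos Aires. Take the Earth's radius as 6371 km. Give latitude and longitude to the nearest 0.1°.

≈ 37.8°S, 60.3°W

Convert each endpoint to a unit vector on the sphere (x = cos φ cos λ, y = cos φ sin λ, z = sin φ).
The central angle between the endpoints is δ = arccos(p₁·p₂) ≈ 0.130 rad (7.5°). The total great-circle distance is δ·R ≈ 0.130 × 6371 ≈ 831 km, so the target fraction is f = 400/831 ≈ 0.481.
Interpolate at f ≈ 0.481 with slerp weights a = sin((1−f)δ)/sin δ ≈ 0.520, b = sin(fδ)/sin δ ≈ 0.483.
p = a·p₁ + b·p₂ ≈ (0.391, -0.686, -0.614); φ = arcsin(p_z) ≈ -37.84°, λ = atan2(p_y, p_x) ≈ -60.33°.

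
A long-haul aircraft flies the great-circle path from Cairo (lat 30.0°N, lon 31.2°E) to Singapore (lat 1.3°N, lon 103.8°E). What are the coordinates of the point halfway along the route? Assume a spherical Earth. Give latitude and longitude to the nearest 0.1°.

≈ lat 19.1°N, lon 70.5°E

From cos δ = sin φ₁ sin φ₂ + cos φ₁ cos φ₂ cos Δλ, the central angle is δ ≈ 1.297 rad (74.3°).
Interpolate at f = 1/2 with slerp weights a = sin((1−f)δ)/sin δ ≈ 0.627, b = sin(fδ)/sin δ ≈ 0.627.
p = a·p₁ + b·p₂ ≈ (0.315, 0.891, 0.328); φ = arcsin(p_z) ≈ 19.14°, λ = atan2(p_y, p_x) ≈ 70.51°.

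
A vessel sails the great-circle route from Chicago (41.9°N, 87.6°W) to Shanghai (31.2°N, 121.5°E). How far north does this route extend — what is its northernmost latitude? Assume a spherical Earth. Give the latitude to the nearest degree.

≈ 72°N

The great circle lies in the plane with unit normal n̂ = (p₁ × p₂)/|p₁ × p₂|.
Here n̂_z ≈ -0.317; the vertex latitude is φ_max = arccos|n̂_z| ≈ 71.5°.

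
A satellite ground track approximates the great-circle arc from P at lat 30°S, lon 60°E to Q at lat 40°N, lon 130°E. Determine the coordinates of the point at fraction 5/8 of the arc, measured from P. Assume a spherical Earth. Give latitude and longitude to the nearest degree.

≈ lat 15°N, lon 100°E

Convert each endpoint to a unit vector on the sphere (x = cos φ cos λ, y = cos φ sin λ, z = sin φ).
The central angle between the endpoints is δ = arccos(p₁·p₂) ≈ 1.665 rad (95.4°).
Interpolate at f = 5/8 with slerp weights a = sin((1−f)δ)/sin δ ≈ 0.587, b = sin(fδ)/sin δ ≈ 0.867.
p = a·p₁ + b·p₂ ≈ (-0.172, 0.949, 0.263); φ = arcsin(p_z) ≈ 15.27°, λ = atan2(p_y, p_x) ≈ 100.30°.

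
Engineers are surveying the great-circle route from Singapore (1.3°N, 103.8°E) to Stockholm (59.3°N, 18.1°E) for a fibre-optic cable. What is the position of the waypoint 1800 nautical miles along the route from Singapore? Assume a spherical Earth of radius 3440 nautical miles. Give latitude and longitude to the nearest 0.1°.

≈ 26.7°N, 87.2°E

Write both endpoints as unit vectors p₁, p₂ with components (cos φ cos λ, cos φ sin λ, sin φ).
The central angle between the endpoints is δ = arccos(p₁·p₂) ≈ 1.513 rad (86.7°). The total great-circle distance is δ·R ≈ 1.513 × 3440 ≈ 5205 nmi, so the target fraction is f = 1800/5205 ≈ 0.346.
Interpolate at f ≈ 0.346 with slerp weights a = sin((1−f)δ)/sin δ ≈ 0.837, b = sin(fδ)/sin δ ≈ 0.501.
p = a·p₁ + b·p₂ ≈ (0.043, 0.892, 0.449); φ = arcsin(p_z) ≈ 26.70°, λ = atan2(p_y, p_x) ≈ 87.23°.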